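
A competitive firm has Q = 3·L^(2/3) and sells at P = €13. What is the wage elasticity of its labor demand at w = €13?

ε = -3

MP_L = (2/3)·3·L^(-1/3), so P·MP_L = w gives 26·L^(-1/3) = w.
Solving, L(w) = (26/w)^(3). This is a constant-elasticity form: L ∝ w^(−3), so ε = −3.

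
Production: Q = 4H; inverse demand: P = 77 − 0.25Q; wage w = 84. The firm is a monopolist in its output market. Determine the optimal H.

Marginal revenue from the inverse demand is MR = 77 − 0.5Q.
The marginal product is MP_H = 4.
A monopolist hires until marginal revenue product equals the wage: MR·MP_H = w.
(77 − 2H)·4 = 84, so H = 28.

H* = 28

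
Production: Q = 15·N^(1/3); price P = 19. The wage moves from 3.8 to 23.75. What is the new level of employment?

From P·MP_N = w with MP_N = 5·N^(-2/3), the labor demand is N(w) = (95/w)^(3/2).
At w = 3.8: N = 125. At w = 23.75: N = 8.

N* = 8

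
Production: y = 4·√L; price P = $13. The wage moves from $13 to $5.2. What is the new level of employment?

L* = 25

From P·MP_L = w with MP_L = 2·L^(-1/2), the labor demand is L(w) = (26/w)^(2).
At w = 13: L = 4. At w = 5.2: L = 25.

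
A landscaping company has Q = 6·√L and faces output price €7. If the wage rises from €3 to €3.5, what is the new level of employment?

From P·MP_L = w with MP_L = 3·L^(-1/2), the labor demand is L(w) = (21/w)^(2).
At w = 3: L = 49. At w = 3.5: L = 36.

L* = 36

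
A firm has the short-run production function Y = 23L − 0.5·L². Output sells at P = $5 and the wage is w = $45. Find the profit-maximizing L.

The marginal product of L is MP_L = 23 − L.
A price-taking firm hires until the value of the marginal product equals the wage: P·MP_L = w, so 5·(23 − L) = 45.
Then 23 − L = 9, giving L = 14.

L* = 14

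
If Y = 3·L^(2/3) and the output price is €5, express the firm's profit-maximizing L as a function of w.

L(w) = 1000/w³

MP_L = (2/3)·3·L^(-1/3) = 2·L^(-1/3).
Setting P·MP_L = w: 10·L^(-1/3) = w.
Solving for L: L^(-1/3) = w/10, so L = (10/w)^(3).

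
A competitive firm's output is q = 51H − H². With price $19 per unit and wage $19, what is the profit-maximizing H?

H* = 25

The marginal product of H is MP_H = 51 − 2H.
A price-taking firm hires until the value of the marginal product equals the wage: P·MP_H = w, so 19·(51 − 2H) = 19.
Then 51 − 2H = 1, giving H = 25.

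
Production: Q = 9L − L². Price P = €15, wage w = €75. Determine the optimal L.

The marginal product of L is MP_L = 9 − 2L.
A price-taking firm hires until the value of the marginal product equals the wage: P·MP_L = w, so 15·(9 − 2L) = 75.
Then 9 − 2L = 5, giving L = 2.

L* = 2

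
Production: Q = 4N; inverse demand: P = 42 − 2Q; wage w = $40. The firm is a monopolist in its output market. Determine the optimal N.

Marginal revenue from the inverse demand is MR = 42 − 4Q.
The marginal product is MP_N = 4.
A monopolist hires until marginal revenue product equals the wage: MR·MP_N = w.
(42 − 16N)·4 = 40, so N = 2.

N* = 2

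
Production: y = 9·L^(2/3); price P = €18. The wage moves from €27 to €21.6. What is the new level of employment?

From P·MP_L = w with MP_L = 6·L^(-1/3), the labor demand is L(w) = (108/w)^(3).
At w = 27: L = 64. At w = 21.6: L = 125.

L* = 125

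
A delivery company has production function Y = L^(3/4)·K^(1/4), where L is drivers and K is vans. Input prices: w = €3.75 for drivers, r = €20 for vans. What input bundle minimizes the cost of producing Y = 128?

L* = 256, K* = 16

Cost minimization requires the marginal rate of technical substitution to equal the input-price ratio: MP_L/MP_K = w/r.
Here MP_L/MP_K = (3/4)·(K/L)/(1/4) = 3·(K/L). Setting this equal to 3.75/20 = 0.1875 gives K = 0.0625L.
Substituting into Y = 128: L^(3/4)·(0.0625L)^(1/4) = 128.
Solving, L = 256 and K = 16.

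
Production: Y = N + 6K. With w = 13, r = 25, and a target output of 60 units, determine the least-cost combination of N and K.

N* = 0, K* = 10

The inputs are perfect substitutes, so the firm uses whichever has the lower cost per unit of output.
Cost per unit of output via N is 13; via K it is 25/6. K is cheaper.
Producing Y = 60 with K alone: N = 0, K = 10.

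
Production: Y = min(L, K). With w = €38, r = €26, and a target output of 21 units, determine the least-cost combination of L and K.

With a fixed-proportions technology, the cost-minimizing bundle uses no slack in either input: L = K = Y.
So L = 21 and K = 21.

L* = 21, K* = 21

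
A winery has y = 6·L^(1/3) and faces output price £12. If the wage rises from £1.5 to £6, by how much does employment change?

From P·MP_L = w with MP_L = 2·L^(-2/3), the labor demand is L(w) = (24/w)^(3/2).
At w = 1.5: L = 64. At w = 6: L = 8.
ΔL = 8 − 64 = -56.

ΔL = -56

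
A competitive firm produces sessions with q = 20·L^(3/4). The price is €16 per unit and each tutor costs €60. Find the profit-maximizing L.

L* = 256

MP_L = (3/4)·20·L^(-1/4) = 15·L^(-1/4).
Profit maximization for a price taker requires P·MP_L = w: 16·15·L^(-1/4) = 60.
So L^(-1/4) = 0.25, which gives L = 256.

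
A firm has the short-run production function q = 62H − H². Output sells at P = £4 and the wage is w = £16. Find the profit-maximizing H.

The marginal product of H is MP_H = 62 − 2H.
A price-taking firm hires until the value of the marginal product equals the wage: P·MP_H = w, so 4·(62 − 2H) = 16.
Then 62 − 2H = 4, giving H = 29.

H* = 29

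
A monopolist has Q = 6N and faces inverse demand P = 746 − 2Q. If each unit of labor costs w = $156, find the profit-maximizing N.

Marginal revenue from the inverse demand is MR = 746 − 4Q.
The marginal product is MP_N = 6.
A monopolist hires until marginal revenue product equals the wage: MR·MP_N = w.
(746 − 24N)·6 = 156, so N = 30.

N* = 30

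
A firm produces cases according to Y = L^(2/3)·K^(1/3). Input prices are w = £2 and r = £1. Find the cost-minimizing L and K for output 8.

L* = 8, K* = 8

Cost minimization requires the marginal rate of technical substitution to equal the input-price ratio: MP_L/MP_K = w/r.
Here MP_L/MP_K = (2/3)·(K/L)/(1/3) = 2·(K/L). Setting this equal to 2/1 = 2 gives K = L.
Substituting into Y = 8: L^(2/3)·(L)^(1/3) = 8.
Solving, L = 8 and K = 8.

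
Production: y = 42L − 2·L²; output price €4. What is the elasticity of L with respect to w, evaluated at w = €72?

ε = -0.75

From P·MP_L = w with MP_L = 42 − 4L, labor demand is L(w) = (42 − w/4)/4.
dL/dw = −1/(16) = -0.0625.
At w = 72, L = 6, so ε = (dL/dw)·(w/L) = (-0.0625)·(72/6) = -0.75.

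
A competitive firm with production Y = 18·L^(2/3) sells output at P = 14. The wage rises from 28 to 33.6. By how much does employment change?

From P·MP_L = w with MP_L = 12·L^(-1/3), the labor demand is L(w) = (168/w)^(3).
At w = 28: L = 216. At w = 33.6: L = 125.
ΔL = 125 − 216 = -91.

ΔL = -91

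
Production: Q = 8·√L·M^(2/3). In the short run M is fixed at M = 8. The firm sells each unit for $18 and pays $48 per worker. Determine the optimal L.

L* = 36

With M = 8, MP_L = (1/2)·8·L^(-1/2)·8^(2/3) = 16·L^(-1/2).
Profit maximization for a price taker requires P·MP_L = w: 18·16·L^(-1/2) = 48.
So L^(-1/2) = 1/6, which gives L = 36.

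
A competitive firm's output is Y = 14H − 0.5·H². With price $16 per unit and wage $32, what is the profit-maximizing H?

H* = 12

The marginal product of H is MP_H = 14 − H.
A price-taking firm hires until the value of the marginal product equals the wage: P·MP_H = w, so 16·(14 − H) = 32.
Then 14 − H = 2, giving H = 12.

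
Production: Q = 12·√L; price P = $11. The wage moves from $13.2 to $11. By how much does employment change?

ΔL = 11

From P·MP_L = w with MP_L = 6·L^(-1/2), the labor demand is L(w) = (66/w)^(2).
At w = 13.2: L = 25. At w = 11: L = 36.
ΔL = 36 − 25 = 11.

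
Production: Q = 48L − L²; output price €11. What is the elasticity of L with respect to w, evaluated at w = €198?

ε = -0.6

From P·MP_L = w with MP_L = 48 − 2L, labor demand is L(w) = (48 − w/11)/2.
dL/dw = −1/(22) = -1/22.
At w = 198, L = 15, so ε = (dL/dw)·(w/L) = (-1/22)·(198/15) = -0.6.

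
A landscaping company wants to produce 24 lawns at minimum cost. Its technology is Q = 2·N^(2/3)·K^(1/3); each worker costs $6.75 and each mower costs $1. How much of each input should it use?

N* = 8, K* = 27

Cost minimization requires the marginal rate of technical substitution to equal the input-price ratio: MP_N/MP_K = w/r.
Here MP_N/MP_K = (2/3)·(K/N)/(1/3) = 2·(K/N). Setting this equal to 6.75/1 = 6.75 gives K = 3.375N.
Substituting into Q = 24: 2·N^(2/3)·(3.375N)^(1/3) = 24.
Solving, N = 8 and K = 27.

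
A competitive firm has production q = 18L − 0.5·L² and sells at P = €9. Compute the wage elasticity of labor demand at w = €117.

From P·MP_L = w with MP_L = 18 − L, labor demand is L(w) = 18 − w/9.
dL/dw = −1/(9) = -1/9.
At w = 117, L = 5, so ε = (dL/dw)·(w/L) = (-1/9)·(117/5) = -2.6.

ε = -2.6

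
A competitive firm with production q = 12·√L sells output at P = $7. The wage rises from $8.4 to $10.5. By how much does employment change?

ΔL = -9

From P·MP_L = w with MP_L = 6·L^(-1/2), the labor demand is L(w) = (42/w)^(2).
At w = 8.4: L = 25. At w = 10.5: L = 16.
ΔL = 16 − 25 = -9.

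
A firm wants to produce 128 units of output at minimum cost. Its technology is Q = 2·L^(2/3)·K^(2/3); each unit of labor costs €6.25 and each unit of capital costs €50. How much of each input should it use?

Cost minimization requires the marginal rate of technical substitution to equal the input-price ratio: MP_L/MP_K = w/r.
Here MP_L/MP_K = (2/3)·(K/L)/(2/3) = (K/L). Setting this equal to 6.25/50 = 0.125 gives K = 0.125L.
Substituting into Q = 128: 2·L^(2/3)·(0.125L)^(2/3) = 128.
Solving, L = 64 and K = 8.

L* = 64, K* = 8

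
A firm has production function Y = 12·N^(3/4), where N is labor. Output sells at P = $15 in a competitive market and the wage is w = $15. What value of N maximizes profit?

N* = 6561

MP_N = (3/4)·12·N^(-1/4) = 9·N^(-1/4).
Profit maximization for a price taker requires P·MP_N = w: 15·9·N^(-1/4) = 15.
So N^(-1/4) = 1/9, which gives N = 6561.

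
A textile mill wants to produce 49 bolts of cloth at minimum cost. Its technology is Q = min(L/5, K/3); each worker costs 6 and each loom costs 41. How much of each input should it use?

With a fixed-proportions technology, the cost-minimizing bundle uses no slack in either input: L/5 = K/3 = Q.
So L = 5·49 = 245 and K = 3·49 = 147.

L* = 245, K* = 147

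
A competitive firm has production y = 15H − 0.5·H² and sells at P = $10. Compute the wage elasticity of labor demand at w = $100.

ε = -2

From P·MP_H = w with MP_H = 15 − H, labor demand is H(w) = 15 − w/10.
dH/dw = −1/(10) = -0.1.
At w = 100, H = 5, so ε = (dH/dw)·(w/H) = (-0.1)·(100/5) = -2.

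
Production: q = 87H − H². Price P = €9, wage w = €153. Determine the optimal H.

The marginal product of H is MP_H = 87 − 2H.
A price-taking firm hires until the value of the marginal product equals the wage: P·MP_H = w, so 9·(87 − 2H) = 153.
Then 87 − 2H = 17, giving H = 35.

H* = 35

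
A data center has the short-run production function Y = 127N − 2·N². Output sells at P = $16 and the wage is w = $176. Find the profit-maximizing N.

N* = 29

The marginal product of N is MP_N = 127 − 4N.
A price-taking firm hires until the value of the marginal product equals the wage: P·MP_N = w, so 16·(127 − 4N) = 176.
Then 127 − 4N = 11, giving N = 29.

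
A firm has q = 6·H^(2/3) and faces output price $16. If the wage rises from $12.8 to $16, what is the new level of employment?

H* = 64

From P·MP_H = w with MP_H = 4·H^(-1/3), the labor demand is H(w) = (64/w)^(3).
At w = 12.8: H = 125. At w = 16: H = 64.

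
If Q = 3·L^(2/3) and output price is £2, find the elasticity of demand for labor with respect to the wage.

MP_L = (2/3)·3·L^(-1/3), so P·MP_L = w gives 4·L^(-1/3) = w.
Solving, L(w) = (4/w)^(3). This is a constant-elasticity form: L ∝ w^(−3), so ε = −3.

ε = -3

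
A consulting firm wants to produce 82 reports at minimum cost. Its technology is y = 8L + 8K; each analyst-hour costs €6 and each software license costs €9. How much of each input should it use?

The inputs are perfect substitutes, so the firm uses whichever has the lower cost per unit of output.
Cost per unit of output via L is w/8 = 0.75; via K it is r/8 = 1.125. L is cheaper.
Producing y = 82 with L alone: L = 10.25, K = 0.

L* = 10.25, K* = 0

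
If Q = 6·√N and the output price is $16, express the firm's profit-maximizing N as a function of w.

MP_N = (1/2)·6·N^(-1/2) = 3·N^(-1/2).
Setting P·MP_N = w: 48·N^(-1/2) = w.
Solving for N: N^(-1/2) = w/48, so N = (48/w)^(2).

N(w) = 2304/w²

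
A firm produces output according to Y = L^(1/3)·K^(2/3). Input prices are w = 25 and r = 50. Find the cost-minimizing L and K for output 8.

L* = 8, K* = 8

Cost minimization requires the marginal rate of technical substitution to equal the input-price ratio: MP_L/MP_K = w/r.
Here MP_L/MP_K = (1/3)·(K/L)/(2/3) = 0.5·(K/L). Setting this equal to 25/50 = 0.5 gives K = L.
Substituting into Y = 8: L^(1/3)·(L)^(2/3) = 8.
Solving, L = 8 and K = 8.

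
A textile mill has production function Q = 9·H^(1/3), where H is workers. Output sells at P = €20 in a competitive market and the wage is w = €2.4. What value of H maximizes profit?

H* = 125

MP_H = (1/3)·9·H^(-2/3) = 3·H^(-2/3).
Profit maximization for a price taker requires P·MP_H = w: 20·3·H^(-2/3) = 2.4.
So H^(-2/3) = 0.04, which gives H = 125.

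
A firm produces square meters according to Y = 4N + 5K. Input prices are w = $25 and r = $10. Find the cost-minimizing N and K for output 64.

N* = 0, K* = 12.8

The inputs are perfect substitutes, so the firm uses whichever has the lower cost per unit of output.
Cost per unit of output via N is w/4 = 6.25; via K it is r/5 = 2. K is cheaper.
Producing Y = 64 with K alone: N = 0, K = 12.8.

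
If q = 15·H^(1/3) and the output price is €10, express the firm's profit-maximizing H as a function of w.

H(w) = (50/w)^(3/2)

MP_H = (1/3)·15·H^(-2/3) = 5·H^(-2/3).
Setting P·MP_H = w: 50·H^(-2/3) = w.
Solving for H: H^(-2/3) = w/50, so H = (50/w)^(3/2).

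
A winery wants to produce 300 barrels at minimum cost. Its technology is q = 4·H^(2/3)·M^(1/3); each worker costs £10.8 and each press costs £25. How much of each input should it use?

Cost minimization requires the marginal rate of technical substitution to equal the input-price ratio: MP_H/MP_M = w/r.
Here MP_H/MP_M = (2/3)·(M/H)/(1/3) = 2·(M/H). Setting this equal to 10.8/25 = 0.432 gives M = 0.216H.
Substituting into q = 300: 4·H^(2/3)·(0.216H)^(1/3) = 300.
Solving, H = 125 and M = 27.

H* = 125, M* = 27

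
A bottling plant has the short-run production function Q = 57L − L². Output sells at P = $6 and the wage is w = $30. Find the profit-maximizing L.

L* = 26

The marginal product of L is MP_L = 57 − 2L.
A price-taking firm hires until the value of the marginal product equals the wage: P·MP_L = w, so 6·(57 − 2L) = 30.
Then 57 − 2L = 5, giving L = 26.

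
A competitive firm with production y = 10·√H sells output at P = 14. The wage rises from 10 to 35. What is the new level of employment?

From P·MP_H = w with MP_H = 5·H^(-1/2), the labor demand is H(w) = (70/w)^(2).
At w = 10: H = 49. At w = 35: H = 4.

H* = 4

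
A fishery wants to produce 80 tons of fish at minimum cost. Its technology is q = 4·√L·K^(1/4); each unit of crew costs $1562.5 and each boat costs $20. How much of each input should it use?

Cost minimization requires the marginal rate of technical substitution to equal the input-price ratio: MP_L/MP_K = w/r.
Here MP_L/MP_K = (1/2)·(K/L)/(1/4) = 2·(K/L). Setting this equal to 1562.5/20 = 78.125 gives K = 39.0625L.
Substituting into q = 80: 4·L^(1/2)·(39.0625L)^(1/4) = 80.
Solving, L = 16 and K = 625.

L* = 16, K* = 625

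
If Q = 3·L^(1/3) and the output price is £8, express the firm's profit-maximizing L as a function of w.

MP_L = (1/3)·3·L^(-2/3) = L^(-2/3).
Setting P·MP_L = w: 8·L^(-2/3) = w.
Solving for L: L^(-2/3) = w/8, so L = (8/w)^(3/2).

L(w) = (8/w)^(3/2)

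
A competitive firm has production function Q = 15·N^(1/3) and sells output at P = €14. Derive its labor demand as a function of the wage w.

N(w) = (70/w)^(3/2)

MP_N = (1/3)·15·N^(-2/3) = 5·N^(-2/3).
Setting P·MP_N = w: 70·N^(-2/3) = w.
Solving for N: N^(-2/3) = w/70, so N = (70/w)^(3/2).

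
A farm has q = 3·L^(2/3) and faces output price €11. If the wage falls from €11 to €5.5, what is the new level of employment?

L* = 64

From P·MP_L = w with MP_L = 2·L^(-1/3), the labor demand is L(w) = (22/w)^(3).
At w = 11: L = 8. At w = 5.5: L = 64.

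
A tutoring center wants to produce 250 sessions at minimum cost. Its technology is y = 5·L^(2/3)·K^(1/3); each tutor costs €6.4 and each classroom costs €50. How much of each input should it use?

Cost minimization requires the marginal rate of technical substitution to equal the input-price ratio: MP_L/MP_K = w/r.
Here MP_L/MP_K = (2/3)·(K/L)/(1/3) = 2·(K/L). Setting this equal to 6.4/50 = 0.128 gives K = 0.064L.
Substituting into y = 250: 5·L^(2/3)·(0.064L)^(1/3) = 250.
Solving, L = 125 and K = 8.

L* = 125, K* = 8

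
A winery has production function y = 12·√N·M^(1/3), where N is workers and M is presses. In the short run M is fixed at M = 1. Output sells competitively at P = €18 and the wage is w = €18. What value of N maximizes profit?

With M = 1, MP_N = (1/2)·12·N^(-1/2)·1^(1/3) = 6·N^(-1/2).
Profit maximization for a price taker requires P·MP_N = w: 18·6·N^(-1/2) = 18.
So N^(-1/2) = 1/6, which gives N = 36.

N* = 36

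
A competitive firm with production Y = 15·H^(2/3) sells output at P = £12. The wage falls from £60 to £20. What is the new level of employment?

H* = 216

From P·MP_H = w with MP_H = 10·H^(-1/3), the labor demand is H(w) = (120/w)^(3).
At w = 60: H = 8. At w = 20: H = 216.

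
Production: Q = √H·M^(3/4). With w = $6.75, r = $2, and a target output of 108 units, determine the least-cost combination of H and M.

Cost minimization requires the marginal rate of technical substitution to equal the input-price ratio: MP_H/MP_M = w/r.
Here MP_H/MP_M = (1/2)·(M/H)/(3/4) = (2/3)·(M/H). Setting this equal to 6.75/2 = 3.375 gives M = 5.0625H.
Substituting into Q = 108: H^(1/2)·(5.0625H)^(3/4) = 108.
Solving, H = 16 and M = 81.

H* = 16, M* = 81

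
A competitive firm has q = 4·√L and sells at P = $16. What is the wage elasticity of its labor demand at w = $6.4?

ε = -2

MP_L = (1/2)·4·L^(-1/2), so P·MP_L = w gives 32·L^(-1/2) = w.
Solving, L(w) = (32/w)^(2). This is a constant-elasticity form: L ∝ w^(−2), so ε = −2.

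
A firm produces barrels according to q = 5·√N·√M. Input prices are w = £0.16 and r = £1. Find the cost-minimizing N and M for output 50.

N* = 25, M* = 4

Cost minimization requires the marginal rate of technical substitution to equal the input-price ratio: MP_N/MP_M = w/r.
Here MP_N/MP_M = (1/2)·(M/N)/(1/2) = (M/N). Setting this equal to 0.16/1 = 0.16 gives M = 0.16N.
Substituting into q = 50: 5·N^(1/2)·(0.16N)^(1/2) = 50.
Solving, N = 25 and M = 4.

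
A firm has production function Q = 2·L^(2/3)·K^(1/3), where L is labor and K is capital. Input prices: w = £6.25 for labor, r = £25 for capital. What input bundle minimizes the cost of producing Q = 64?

L* = 64, K* = 8

Cost minimization requires the marginal rate of technical substitution to equal the input-price ratio: MP_L/MP_K = w/r.
Here MP_L/MP_K = (2/3)·(K/L)/(1/3) = 2·(K/L). Setting this equal to 6.25/25 = 0.25 gives K = 0.125L.
Substituting into Q = 64: 2·L^(2/3)·(0.125L)^(1/3) = 64.
Solving, L = 64 and K = 8.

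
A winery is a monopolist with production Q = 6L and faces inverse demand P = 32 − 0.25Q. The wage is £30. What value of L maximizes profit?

Marginal revenue from the inverse demand is MR = 32 − 0.5Q.
The marginal product is MP_L = 6.
A monopolist hires until marginal revenue product equals the wage: MR·MP_L = w.
(32 − 3L)·6 = 30, so L = 9.

L* = 9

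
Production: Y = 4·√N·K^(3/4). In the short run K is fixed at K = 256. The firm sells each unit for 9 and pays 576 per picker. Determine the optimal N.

N* = 4

With K = 256, MP_N = (1/2)·4·N^(-1/2)·256^(3/4) = 128·N^(-1/2).
Profit maximization for a price taker requires P·MP_N = w: 9·128·N^(-1/2) = 576.
So N^(-1/2) = 0.5, which gives N = 4.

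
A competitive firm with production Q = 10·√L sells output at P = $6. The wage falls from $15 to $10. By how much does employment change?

ΔL = 5

From P·MP_L = w with MP_L = 5·L^(-1/2), the labor demand is L(w) = (30/w)^(2).
At w = 15: L = 4. At w = 10: L = 9.
ΔL = 9 − 4 = 5.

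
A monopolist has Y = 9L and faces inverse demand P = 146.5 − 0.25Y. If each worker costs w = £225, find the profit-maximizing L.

L* = 27

Marginal revenue from the inverse demand is MR = 146.5 − 0.5Y.
The marginal product is MP_L = 9.
A monopolist hires until marginal revenue product equals the wage: MR·MP_L = w.
(146.5 − 4.5L)·9 = 225, so L = 27.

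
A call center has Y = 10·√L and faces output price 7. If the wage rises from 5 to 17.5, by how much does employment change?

From P·MP_L = w with MP_L = 5·L^(-1/2), the labor demand is L(w) = (35/w)^(2).
At w = 5: L = 49. At w = 17.5: L = 4.
ΔL = 4 − 49 = -45.

ΔL = -45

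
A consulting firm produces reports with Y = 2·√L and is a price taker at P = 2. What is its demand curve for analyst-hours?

MP_L = (1/2)·2·L^(-1/2) = L^(-1/2).
Setting P·MP_L = w: 2·L^(-1/2) = w.
Solving for L: L^(-1/2) = w/2, so L = (2/w)^(2).

L(w) = 4/w²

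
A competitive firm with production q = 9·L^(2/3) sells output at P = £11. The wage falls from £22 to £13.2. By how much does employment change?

ΔL = 98

From P·MP_L = w with MP_L = 6·L^(-1/3), the labor demand is L(w) = (66/w)^(3).
At w = 22: L = 27. At w = 13.2: L = 125.
ΔL = 125 − 27 = 98.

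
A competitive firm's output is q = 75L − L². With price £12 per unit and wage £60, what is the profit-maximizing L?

The marginal product of L is MP_L = 75 − 2L.
A price-taking firm hires until the value of the marginal product equals the wage: P·MP_L = w, so 12·(75 − 2L) = 60.
Then 75 − 2L = 5, giving L = 35.

L* = 35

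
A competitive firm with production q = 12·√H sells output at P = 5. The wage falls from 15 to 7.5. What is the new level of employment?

From P·MP_H = w with MP_H = 6·H^(-1/2), the labor demand is H(w) = (30/w)^(2).
At w = 15: H = 4. At w = 7.5: H = 16.

H* = 16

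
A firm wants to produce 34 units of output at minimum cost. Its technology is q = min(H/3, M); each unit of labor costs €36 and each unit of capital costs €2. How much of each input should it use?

H* = 102, M* = 34

With a fixed-proportions technology, the cost-minimizing bundle uses no slack in either input: H/3 = M = q.
So H = 3·34 = 102 and M = 34.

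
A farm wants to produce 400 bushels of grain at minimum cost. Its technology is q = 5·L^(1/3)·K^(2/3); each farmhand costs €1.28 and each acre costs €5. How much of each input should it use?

Cost minimization requires the marginal rate of technical substitution to equal the input-price ratio: MP_L/MP_K = w/r.
Here MP_L/MP_K = (1/3)·(K/L)/(2/3) = 0.5·(K/L). Setting this equal to 1.28/5 = 0.256 gives K = 0.512L.
Substituting into q = 400: 5·L^(1/3)·(0.512L)^(2/3) = 400.
Solving, L = 125 and K = 64.

L* = 125, K* = 64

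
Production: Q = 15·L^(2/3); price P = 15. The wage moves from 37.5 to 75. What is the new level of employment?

L* = 8

From P·MP_L = w with MP_L = 10·L^(-1/3), the labor demand is L(w) = (150/w)^(3).
At w = 37.5: L = 64. At w = 75: L = 8.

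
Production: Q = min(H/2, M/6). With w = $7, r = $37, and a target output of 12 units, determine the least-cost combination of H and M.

With a fixed-proportions technology, the cost-minimizing bundle uses no slack in either input: H/2 = M/6 = Q.
So H = 2·12 = 24 and M = 6·12 = 72.

H* = 24, M* = 72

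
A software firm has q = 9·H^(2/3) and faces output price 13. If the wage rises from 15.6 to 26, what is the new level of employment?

H* = 27

From P·MP_H = w with MP_H = 6·H^(-1/3), the labor demand is H(w) = (78/w)^(3).
At w = 15.6: H = 125. At w = 26: H = 27.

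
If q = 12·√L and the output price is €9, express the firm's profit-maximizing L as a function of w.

MP_L = (1/2)·12·L^(-1/2) = 6·L^(-1/2).
Setting P·MP_L = w: 54·L^(-1/2) = w.
Solving for L: L^(-1/2) = w/54, so L = (54/w)^(2).

L(w) = 2916/w²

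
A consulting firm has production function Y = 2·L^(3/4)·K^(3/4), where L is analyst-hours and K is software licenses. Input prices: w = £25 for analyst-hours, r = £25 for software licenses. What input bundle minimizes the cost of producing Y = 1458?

Cost minimization requires the marginal rate of technical substitution to equal the input-price ratio: MP_L/MP_K = w/r.
Here MP_L/MP_K = (3/4)·(K/L)/(3/4) = (K/L). Setting this equal to 25/25 = 1 gives K = L.
Substituting into Y = 1458: 2·L^(3/4)·(L)^(3/4) = 1458.
Solving, L = 81 and K = 81.

L* = 81, K* = 81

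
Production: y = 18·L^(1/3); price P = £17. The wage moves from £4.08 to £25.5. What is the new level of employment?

From P·MP_L = w with MP_L = 6·L^(-2/3), the labor demand is L(w) = (102/w)^(3/2).
At w = 4.08: L = 125. At w = 25.5: L = 8.

L* = 8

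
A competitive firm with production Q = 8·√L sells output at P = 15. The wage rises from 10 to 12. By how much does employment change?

ΔL = -11

From P·MP_L = w with MP_L = 4·L^(-1/2), the labor demand is L(w) = (60/w)^(2).
At w = 10: L = 36. At w = 12: L = 25.
ΔL = 25 − 36 = -11.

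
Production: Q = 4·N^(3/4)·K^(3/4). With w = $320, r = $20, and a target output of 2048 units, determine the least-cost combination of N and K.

Cost minimization requires the marginal rate of technical substitution to equal the input-price ratio: MP_N/MP_K = w/r.
Here MP_N/MP_K = (3/4)·(K/N)/(3/4) = (K/N). Setting this equal to 320/20 = 16 gives K = 16N.
Substituting into Q = 2048: 4·N^(3/4)·(16N)^(3/4) = 2048.
Solving, N = 16 and K = 256.

N* = 16, K* = 256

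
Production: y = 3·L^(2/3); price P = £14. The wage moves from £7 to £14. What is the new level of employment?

L* = 8

From P·MP_L = w with MP_L = 2·L^(-1/3), the labor demand is L(w) = (28/w)^(3).
At w = 7: L = 64. At w = 14: L = 8.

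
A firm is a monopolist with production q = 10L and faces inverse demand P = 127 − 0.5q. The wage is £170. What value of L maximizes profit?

L* = 11

Marginal revenue from the inverse demand is MR = 127 − q.
The marginal product is MP_L = 10.
A monopolist hires until marginal revenue product equals the wage: MR·MP_L = w.
(127 − 10L)·10 = 170, so L = 11.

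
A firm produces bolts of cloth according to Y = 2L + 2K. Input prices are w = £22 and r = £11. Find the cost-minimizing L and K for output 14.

The inputs are perfect substitutes, so the firm uses whichever has the lower cost per unit of output.
Cost per unit of output via L is w/2 = 11; via K it is r/2 = 5.5. K is cheaper.
Producing Y = 14 with K alone: L = 0, K = 7.

L* = 0, K* = 7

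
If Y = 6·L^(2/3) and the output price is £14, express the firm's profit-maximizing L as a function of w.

MP_L = (2/3)·6·L^(-1/3) = 4·L^(-1/3).
Setting P·MP_L = w: 56·L^(-1/3) = w.
Solving for L: L^(-1/3) = w/56, so L = (56/w)^(3).

L(w) = 175616/w³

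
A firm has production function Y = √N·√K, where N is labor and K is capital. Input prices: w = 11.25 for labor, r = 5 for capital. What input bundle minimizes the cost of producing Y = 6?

Cost minimization requires the marginal rate of technical substitution to equal the input-price ratio: MP_N/MP_K = w/r.
Here MP_N/MP_K = (1/2)·(K/N)/(1/2) = (K/N). Setting this equal to 11.25/5 = 2.25 gives K = 2.25N.
Substituting into Y = 6: N^(1/2)·(2.25N)^(1/2) = 6.
Solving, N = 4 and K = 9.

N* = 4, K* = 9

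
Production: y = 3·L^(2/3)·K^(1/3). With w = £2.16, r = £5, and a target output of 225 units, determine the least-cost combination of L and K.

Cost minimization requires the marginal rate of technical substitution to equal the input-price ratio: MP_L/MP_K = w/r.
Here MP_L/MP_K = (2/3)·(K/L)/(1/3) = 2·(K/L). Setting this equal to 2.16/5 = 0.432 gives K = 0.216L.
Substituting into y = 225: 3·L^(2/3)·(0.216L)^(1/3) = 225.
Solving, L = 125 and K = 27.

L* = 125, K* = 27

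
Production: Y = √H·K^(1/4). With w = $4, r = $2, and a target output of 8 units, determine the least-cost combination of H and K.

Cost minimization requires the marginal rate of technical substitution to equal the input-price ratio: MP_H/MP_K = w/r.
Here MP_H/MP_K = (1/2)·(K/H)/(1/4) = 2·(K/H). Setting this equal to 4/2 = 2 gives K = H.
Substituting into Y = 8: H^(1/2)·(H)^(1/4) = 8.
Solving, H = 16 and K = 16.

H* = 16, K* = 16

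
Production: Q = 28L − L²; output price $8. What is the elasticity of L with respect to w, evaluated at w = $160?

ε = -2.5

From P·MP_L = w with MP_L = 28 − 2L, labor demand is L(w) = (28 − w/8)/2.
dL/dw = −1/(16) = -0.0625.
At w = 160, L = 4, so ε = (dL/dw)·(w/L) = (-0.0625)·(160/4) = -2.5.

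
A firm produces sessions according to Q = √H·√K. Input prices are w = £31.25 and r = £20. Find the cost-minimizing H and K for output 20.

Cost minimization requires the marginal rate of technical substitution to equal the input-price ratio: MP_H/MP_K = w/r.
Here MP_H/MP_K = (1/2)·(K/H)/(1/2) = (K/H). Setting this equal to 31.25/20 = 1.5625 gives K = 1.5625H.
Substituting into Q = 20: H^(1/2)·(1.5625H)^(1/2) = 20.
Solving, H = 16 and K = 25.

H* = 16, K* = 25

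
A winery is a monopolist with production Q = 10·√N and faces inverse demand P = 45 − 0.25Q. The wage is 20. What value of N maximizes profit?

Marginal revenue from the inverse demand is MR = 45 − 0.5Q.
The marginal product is MP_N = 5·N^(-1/2).
A monopolist hires until marginal revenue product equals the wage: MR·MP_N = w.
At N, Q = 10·√N. Substituting and solving: (45 − 5·√N)·5·N^(-1/2) = 20 gives N = 25.

N* = 25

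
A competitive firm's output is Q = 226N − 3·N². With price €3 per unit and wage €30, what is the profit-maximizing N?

The marginal product of N is MP_N = 226 − 6N.
A price-taking firm hires until the value of the marginal product equals the wage: P·MP_N = w, so 3·(226 − 6N) = 30.
Then 226 − 6N = 10, giving N = 36.

N* = 36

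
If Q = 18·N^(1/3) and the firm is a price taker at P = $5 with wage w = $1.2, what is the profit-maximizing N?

N* = 125

MP_N = (1/3)·18·N^(-2/3) = 6·N^(-2/3).
Profit maximization for a price taker requires P·MP_N = w: 5·6·N^(-2/3) = 1.2.
So N^(-2/3) = 0.04, which gives N = 125.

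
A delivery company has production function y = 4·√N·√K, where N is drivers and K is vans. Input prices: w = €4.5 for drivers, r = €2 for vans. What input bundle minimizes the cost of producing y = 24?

Cost minimization requires the marginal rate of technical substitution to equal the input-price ratio: MP_N/MP_K = w/r.
Here MP_N/MP_K = (1/2)·(K/N)/(1/2) = (K/N). Setting this equal to 4.5/2 = 2.25 gives K = 2.25N.
Substituting into y = 24: 4·N^(1/2)·(2.25N)^(1/2) = 24.
Solving, N = 4 and K = 9.

N* = 4, K* = 9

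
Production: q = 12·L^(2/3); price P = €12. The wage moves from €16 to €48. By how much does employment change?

From P·MP_L = w with MP_L = 8·L^(-1/3), the labor demand is L(w) = (96/w)^(3).
At w = 16: L = 216. At w = 48: L = 8.
ΔL = 8 − 216 = -208.

ΔL = -208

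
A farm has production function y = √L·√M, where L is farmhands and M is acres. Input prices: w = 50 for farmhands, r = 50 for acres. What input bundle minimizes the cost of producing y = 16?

L* = 16, M* = 16

Cost minimization requires the marginal rate of technical substitution to equal the input-price ratio: MP_L/MP_M = w/r.
Here MP_L/MP_M = (1/2)·(M/L)/(1/2) = (M/L). Setting this equal to 50/50 = 1 gives M = L.
Substituting into y = 16: L^(1/2)·(L)^(1/2) = 16.
Solving, L = 16 and M = 16.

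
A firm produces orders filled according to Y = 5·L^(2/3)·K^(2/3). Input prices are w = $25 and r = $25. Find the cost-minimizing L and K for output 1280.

Cost minimization requires the marginal rate of technical substitution to equal the input-price ratio: MP_L/MP_K = w/r.
Here MP_L/MP_K = (2/3)·(K/L)/(2/3) = (K/L). Setting this equal to 25/25 = 1 gives K = L.
Substituting into Y = 1280: 5·L^(2/3)·(L)^(2/3) = 1280.
Solving, L = 64 and K = 64.

L* = 64, K* = 64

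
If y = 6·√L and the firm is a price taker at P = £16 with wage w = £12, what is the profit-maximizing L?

MP_L = (1/2)·6·L^(-1/2) = 3·L^(-1/2).
Profit maximization for a price taker requires P·MP_L = w: 16·3·L^(-1/2) = 12.
So L^(-1/2) = 0.25, which gives L = 16.

L* = 16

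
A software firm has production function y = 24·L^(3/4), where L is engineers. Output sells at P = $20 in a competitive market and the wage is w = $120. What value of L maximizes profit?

MP_L = (3/4)·24·L^(-1/4) = 18·L^(-1/4).
Profit maximization for a price taker requires P·MP_L = w: 20·18·L^(-1/4) = 120.
So L^(-1/4) = 1/3, which gives L = 81.

L* = 81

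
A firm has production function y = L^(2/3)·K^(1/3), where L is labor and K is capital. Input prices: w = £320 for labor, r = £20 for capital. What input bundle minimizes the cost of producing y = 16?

L* = 8, K* = 64

Cost minimization requires the marginal rate of technical substitution to equal the input-price ratio: MP_L/MP_K = w/r.
Here MP_L/MP_K = (2/3)·(K/L)/(1/3) = 2·(K/L). Setting this equal to 320/20 = 16 gives K = 8L.
Substituting into y = 16: L^(2/3)·(8L)^(1/3) = 16.
Solving, L = 8 and K = 64.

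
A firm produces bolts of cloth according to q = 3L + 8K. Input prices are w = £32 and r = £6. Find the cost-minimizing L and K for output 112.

The inputs are perfect substitutes, so the firm uses whichever has the lower cost per unit of output.
Cost per unit of output via L is w/3 = 32/3; via K it is r/8 = 0.75. K is cheaper.
Producing q = 112 with K alone: L = 0, K = 14.

L* = 0, K* = 14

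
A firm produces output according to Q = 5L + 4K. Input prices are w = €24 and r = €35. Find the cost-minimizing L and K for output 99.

L* = 19.8, K* = 0

The inputs are perfect substitutes, so the firm uses whichever has the lower cost per unit of output.
Cost per unit of output via L is w/5 = 4.8; via K it is r/4 = 8.75. L is cheaper.
Producing Q = 99 with L alone: L = 19.8, K = 0.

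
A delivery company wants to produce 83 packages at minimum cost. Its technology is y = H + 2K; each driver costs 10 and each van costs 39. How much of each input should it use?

H* = 83, K* = 0

The inputs are perfect substitutes, so the firm uses whichever has the lower cost per unit of output.
Cost per unit of output via H is 10; via K it is 19.5. H is cheaper.
Producing y = 83 with H alone: H = 83, K = 0.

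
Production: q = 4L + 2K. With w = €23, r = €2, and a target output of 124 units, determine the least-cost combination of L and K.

The inputs are perfect substitutes, so the firm uses whichever has the lower cost per unit of output.
Cost per unit of output via L is w/4 = 5.75; via K it is r/2 = 1. K is cheaper.
Producing q = 124 with K alone: L = 0, K = 62.

L* = 0, K* = 62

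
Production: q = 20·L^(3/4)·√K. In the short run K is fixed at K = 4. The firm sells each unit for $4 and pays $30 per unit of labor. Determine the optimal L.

With K = 4, MP_L = (3/4)·20·L^(-1/4)·4^(1/2) = 30·L^(-1/4).
Profit maximization for a price taker requires P·MP_L = w: 4·30·L^(-1/4) = 30.
So L^(-1/4) = 0.25, which gives L = 256.

L* = 256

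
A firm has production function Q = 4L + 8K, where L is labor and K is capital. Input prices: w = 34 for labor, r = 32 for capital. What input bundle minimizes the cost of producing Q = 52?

The inputs are perfect substitutes, so the firm uses whichever has the lower cost per unit of output.
Cost per unit of output via L is w/4 = 8.5; via K it is r/8 = 4. K is cheaper.
Producing Q = 52 with K alone: L = 0, K = 6.5.

L* = 0, K* = 6.5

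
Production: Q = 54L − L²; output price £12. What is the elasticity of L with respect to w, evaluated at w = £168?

ε = -0.35

From P·MP_L = w with MP_L = 54 − 2L, labor demand is L(w) = (54 − w/12)/2.
dL/dw = −1/(24) = -1/24.
At w = 168, L = 20, so ε = (dL/dw)·(w/L) = (-1/24)·(168/20) = -0.35.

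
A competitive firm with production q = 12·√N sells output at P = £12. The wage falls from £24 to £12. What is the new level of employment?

N* = 36

From P·MP_N = w with MP_N = 6·N^(-1/2), the labor demand is N(w) = (72/w)^(2).
At w = 24: N = 9. At w = 12: N = 36.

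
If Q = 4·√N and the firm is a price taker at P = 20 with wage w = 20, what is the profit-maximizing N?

N* = 4

MP_N = (1/2)·4·N^(-1/2) = 2·N^(-1/2).
Profit maximization for a price taker requires P·MP_N = w: 20·2·N^(-1/2) = 20.
So N^(-1/2) = 0.5, which gives N = 4.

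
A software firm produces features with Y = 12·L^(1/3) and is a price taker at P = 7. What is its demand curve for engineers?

MP_L = (1/3)·12·L^(-2/3) = 4·L^(-2/3).
Setting P·MP_L = w: 28·L^(-2/3) = w.
Solving for L: L^(-2/3) = w/28, so L = (28/w)^(3/2).

L(w) = (28/w)^(3/2)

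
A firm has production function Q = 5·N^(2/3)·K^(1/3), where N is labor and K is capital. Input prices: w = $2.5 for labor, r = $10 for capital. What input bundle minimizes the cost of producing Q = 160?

Cost minimization requires the marginal rate of technical substitution to equal the input-price ratio: MP_N/MP_K = w/r.
Here MP_N/MP_K = (2/3)·(K/N)/(1/3) = 2·(K/N). Setting this equal to 2.5/10 = 0.25 gives K = 0.125N.
Substituting into Q = 160: 5·N^(2/3)·(0.125N)^(1/3) = 160.
Solving, N = 64 and K = 8.

N* = 64, K* = 8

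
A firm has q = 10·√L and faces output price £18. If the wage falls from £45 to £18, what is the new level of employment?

L* = 25

From P·MP_L = w with MP_L = 5·L^(-1/2), the labor demand is L(w) = (90/w)^(2).
At w = 45: L = 4. At w = 18: L = 25.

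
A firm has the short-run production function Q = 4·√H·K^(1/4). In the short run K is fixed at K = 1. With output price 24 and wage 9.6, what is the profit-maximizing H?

With K = 1, MP_H = (1/2)·4·H^(-1/2)·1^(1/4) = 2·H^(-1/2).
Profit maximization for a price taker requires P·MP_H = w: 24·2·H^(-1/2) = 9.6.
So H^(-1/2) = 0.2, which gives H = 25.

H* = 25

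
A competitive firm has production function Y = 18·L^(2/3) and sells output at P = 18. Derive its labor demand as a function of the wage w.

L(w) = (216/w)^(3)

MP_L = (2/3)·18·L^(-1/3) = 12·L^(-1/3).
Setting P·MP_L = w: 216·L^(-1/3) = w.
Solving for L: L^(-1/3) = w/216, so L = (216/w)^(3).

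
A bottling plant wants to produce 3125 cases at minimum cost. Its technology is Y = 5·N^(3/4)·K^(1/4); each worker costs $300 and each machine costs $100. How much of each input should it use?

N* = 625, K* = 625

Cost minimization requires the marginal rate of technical substitution to equal the input-price ratio: MP_N/MP_K = w/r.
Here MP_N/MP_K = (3/4)·(K/N)/(1/4) = 3·(K/N). Setting this equal to 300/100 = 3 gives K = N.
Substituting into Y = 3125: 5·N^(3/4)·(N)^(1/4) = 3125.
Solving, N = 625 and K = 625.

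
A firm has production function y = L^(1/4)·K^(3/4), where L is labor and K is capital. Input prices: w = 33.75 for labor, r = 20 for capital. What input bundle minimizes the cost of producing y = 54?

L* = 16, K* = 81

Cost minimization requires the marginal rate of technical substitution to equal the input-price ratio: MP_L/MP_K = w/r.
Here MP_L/MP_K = (1/4)·(K/L)/(3/4) = (1/3)·(K/L). Setting this equal to 33.75/20 = 1.6875 gives K = 5.0625L.
Substituting into y = 54: L^(1/4)·(5.0625L)^(3/4) = 54.
Solving, L = 16 and K = 81.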